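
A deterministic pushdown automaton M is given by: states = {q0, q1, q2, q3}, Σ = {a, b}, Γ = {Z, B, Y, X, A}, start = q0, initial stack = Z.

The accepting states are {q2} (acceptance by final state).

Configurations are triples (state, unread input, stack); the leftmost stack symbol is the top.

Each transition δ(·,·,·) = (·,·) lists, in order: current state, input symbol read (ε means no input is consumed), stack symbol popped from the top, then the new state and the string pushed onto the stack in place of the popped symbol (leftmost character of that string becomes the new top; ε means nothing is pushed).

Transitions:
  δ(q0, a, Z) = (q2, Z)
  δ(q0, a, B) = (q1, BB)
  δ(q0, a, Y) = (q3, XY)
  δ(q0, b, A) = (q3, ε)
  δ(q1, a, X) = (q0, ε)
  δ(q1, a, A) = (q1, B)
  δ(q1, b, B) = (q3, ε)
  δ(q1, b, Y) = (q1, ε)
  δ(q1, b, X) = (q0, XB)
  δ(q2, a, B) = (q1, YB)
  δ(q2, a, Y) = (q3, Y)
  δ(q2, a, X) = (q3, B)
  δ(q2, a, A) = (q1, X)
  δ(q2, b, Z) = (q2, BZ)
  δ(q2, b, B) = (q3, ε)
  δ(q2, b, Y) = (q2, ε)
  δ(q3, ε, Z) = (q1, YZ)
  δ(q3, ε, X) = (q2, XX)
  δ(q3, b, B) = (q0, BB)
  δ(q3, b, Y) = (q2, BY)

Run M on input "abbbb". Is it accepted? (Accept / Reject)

(q0, abbbb, Z) ⊢ (q2, bbbb, Z) ⊢ (q2, bbb, BZ) ⊢ (q3, bb, Z) ⊢ (q1, bb, YZ) ⊢ (q1, b, Z)
No transition applies at (q1, b, Z); input not fully consumed.

Reject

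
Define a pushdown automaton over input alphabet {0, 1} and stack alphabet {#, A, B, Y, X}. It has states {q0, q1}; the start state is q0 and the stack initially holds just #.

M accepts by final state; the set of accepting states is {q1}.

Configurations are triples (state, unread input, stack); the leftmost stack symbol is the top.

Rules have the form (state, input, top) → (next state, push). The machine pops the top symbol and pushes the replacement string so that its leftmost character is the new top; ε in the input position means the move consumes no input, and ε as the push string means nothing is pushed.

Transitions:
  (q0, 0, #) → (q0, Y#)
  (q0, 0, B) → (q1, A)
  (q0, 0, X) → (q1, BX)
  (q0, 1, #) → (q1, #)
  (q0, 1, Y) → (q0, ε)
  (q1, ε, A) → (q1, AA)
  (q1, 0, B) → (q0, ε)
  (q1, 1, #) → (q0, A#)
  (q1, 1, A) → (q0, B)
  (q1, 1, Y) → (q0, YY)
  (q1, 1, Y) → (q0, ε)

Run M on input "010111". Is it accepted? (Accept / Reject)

Reject

No computation consumes all input and reaches a final state.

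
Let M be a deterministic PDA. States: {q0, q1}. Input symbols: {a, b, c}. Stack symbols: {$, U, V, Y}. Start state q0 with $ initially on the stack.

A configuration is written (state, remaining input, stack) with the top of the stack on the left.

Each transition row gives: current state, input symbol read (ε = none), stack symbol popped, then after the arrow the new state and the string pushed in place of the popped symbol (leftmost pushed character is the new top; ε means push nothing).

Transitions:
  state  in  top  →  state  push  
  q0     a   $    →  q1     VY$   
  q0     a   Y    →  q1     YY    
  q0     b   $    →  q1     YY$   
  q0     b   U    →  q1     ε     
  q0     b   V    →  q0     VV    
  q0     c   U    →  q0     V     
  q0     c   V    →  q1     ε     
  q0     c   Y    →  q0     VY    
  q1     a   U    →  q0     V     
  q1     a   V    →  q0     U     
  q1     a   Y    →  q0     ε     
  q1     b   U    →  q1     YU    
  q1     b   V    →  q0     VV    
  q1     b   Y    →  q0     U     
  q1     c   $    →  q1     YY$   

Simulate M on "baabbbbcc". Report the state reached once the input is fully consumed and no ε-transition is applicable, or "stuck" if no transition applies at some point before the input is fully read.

stuck

(q0, baabbbbcc, $) ⊢ (q1, aabbbbcc, YY$) ⊢ (q0, abbbbcc, Y$) ⊢ (q1, bbbbcc, YY$) ⊢ (q0, bbbcc, UY$) ⊢ (q1, bbcc, Y$) ⊢ (q0, bcc, U$) ⊢ (q1, cc, $) ⊢ (q1, c, YY$)
No transition for (q1, c, top Y); M blocks with input c remaining.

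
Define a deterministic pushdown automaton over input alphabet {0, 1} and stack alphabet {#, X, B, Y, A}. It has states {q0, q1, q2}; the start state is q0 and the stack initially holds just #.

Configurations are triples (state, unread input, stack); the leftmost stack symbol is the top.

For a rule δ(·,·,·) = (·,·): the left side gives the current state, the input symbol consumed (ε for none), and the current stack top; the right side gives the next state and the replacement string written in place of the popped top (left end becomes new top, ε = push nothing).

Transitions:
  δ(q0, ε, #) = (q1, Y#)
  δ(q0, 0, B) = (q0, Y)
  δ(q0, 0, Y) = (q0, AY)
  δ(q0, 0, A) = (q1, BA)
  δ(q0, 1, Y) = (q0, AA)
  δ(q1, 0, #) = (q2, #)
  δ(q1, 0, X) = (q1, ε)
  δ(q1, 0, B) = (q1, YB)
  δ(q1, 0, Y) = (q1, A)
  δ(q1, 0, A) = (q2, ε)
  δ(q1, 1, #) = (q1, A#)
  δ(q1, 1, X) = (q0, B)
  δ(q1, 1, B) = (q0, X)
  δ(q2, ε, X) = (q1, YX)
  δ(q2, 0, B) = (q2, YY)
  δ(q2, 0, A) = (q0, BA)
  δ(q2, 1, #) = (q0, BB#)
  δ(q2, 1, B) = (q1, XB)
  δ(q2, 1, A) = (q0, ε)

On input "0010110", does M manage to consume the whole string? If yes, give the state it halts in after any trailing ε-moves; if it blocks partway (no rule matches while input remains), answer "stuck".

(q0, 0010110, #)
  ε-move, top #: go to q1, push Y# → (q1, 0010110, Y#)
  read 0, top Y: go to q1, push A → (q1, 010110, A#)
  read 0, top A: go to q2, push ε → (q2, 10110, #)
  read 1, top #: go to q0, push BB# → (q0, 0110, BB#)
  read 0, top B: go to q0, push Y → (q0, 110, YB#)
  read 1, top Y: go to q0, push AA → (q0, 10, AAB#)
No transition for (q0, 1, top A); M blocks with input 10 remaining.

stuck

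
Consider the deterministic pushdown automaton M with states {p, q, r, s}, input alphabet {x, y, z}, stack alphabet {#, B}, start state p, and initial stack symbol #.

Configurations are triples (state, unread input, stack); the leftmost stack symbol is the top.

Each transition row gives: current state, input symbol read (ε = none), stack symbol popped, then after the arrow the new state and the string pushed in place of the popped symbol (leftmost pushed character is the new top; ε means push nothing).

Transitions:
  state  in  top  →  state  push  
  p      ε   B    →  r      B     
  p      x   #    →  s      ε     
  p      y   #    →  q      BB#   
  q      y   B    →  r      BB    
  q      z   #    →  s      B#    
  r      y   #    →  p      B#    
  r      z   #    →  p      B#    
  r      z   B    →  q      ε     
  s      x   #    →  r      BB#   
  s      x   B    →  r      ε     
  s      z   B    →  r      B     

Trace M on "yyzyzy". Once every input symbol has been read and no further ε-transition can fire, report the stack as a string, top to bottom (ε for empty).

BBB#

(p, yyzyzy, #) ⊢ (q, yzyzy, BB#) ⊢ (r, zyzy, BBB#) ⊢ (q, yzy, BB#) ⊢ (r, zy, BBB#) ⊢ (q, y, BB#) ⊢ (r, ε, BBB#)
All input consumed in state r with stack BBB#.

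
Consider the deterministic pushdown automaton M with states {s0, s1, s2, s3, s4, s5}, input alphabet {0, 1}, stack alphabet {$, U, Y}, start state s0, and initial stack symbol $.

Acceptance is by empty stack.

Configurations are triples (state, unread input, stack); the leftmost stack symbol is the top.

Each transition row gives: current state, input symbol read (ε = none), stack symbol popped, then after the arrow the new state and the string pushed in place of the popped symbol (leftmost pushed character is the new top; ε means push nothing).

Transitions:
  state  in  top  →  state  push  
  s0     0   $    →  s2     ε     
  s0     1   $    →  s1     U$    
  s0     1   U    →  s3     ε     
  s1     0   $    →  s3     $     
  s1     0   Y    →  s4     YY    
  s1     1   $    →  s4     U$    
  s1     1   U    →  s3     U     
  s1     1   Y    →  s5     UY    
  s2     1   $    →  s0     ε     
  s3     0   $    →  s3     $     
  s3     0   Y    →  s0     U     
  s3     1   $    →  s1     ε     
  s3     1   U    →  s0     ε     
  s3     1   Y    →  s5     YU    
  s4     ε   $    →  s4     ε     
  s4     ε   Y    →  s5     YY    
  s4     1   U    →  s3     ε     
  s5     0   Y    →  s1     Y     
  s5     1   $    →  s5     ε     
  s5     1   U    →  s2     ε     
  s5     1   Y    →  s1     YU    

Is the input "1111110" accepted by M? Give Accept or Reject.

(s0, 1111110, $) ⊢ (s1, 111110, U$) ⊢ (s3, 11110, U$) ⊢ (s0, 1110, $) ⊢ (s1, 110, U$) ⊢ (s3, 10, U$) ⊢ (s0, 0, $) ⊢ (s2, ε, ε)
All input consumed and the stack is empty.

Accept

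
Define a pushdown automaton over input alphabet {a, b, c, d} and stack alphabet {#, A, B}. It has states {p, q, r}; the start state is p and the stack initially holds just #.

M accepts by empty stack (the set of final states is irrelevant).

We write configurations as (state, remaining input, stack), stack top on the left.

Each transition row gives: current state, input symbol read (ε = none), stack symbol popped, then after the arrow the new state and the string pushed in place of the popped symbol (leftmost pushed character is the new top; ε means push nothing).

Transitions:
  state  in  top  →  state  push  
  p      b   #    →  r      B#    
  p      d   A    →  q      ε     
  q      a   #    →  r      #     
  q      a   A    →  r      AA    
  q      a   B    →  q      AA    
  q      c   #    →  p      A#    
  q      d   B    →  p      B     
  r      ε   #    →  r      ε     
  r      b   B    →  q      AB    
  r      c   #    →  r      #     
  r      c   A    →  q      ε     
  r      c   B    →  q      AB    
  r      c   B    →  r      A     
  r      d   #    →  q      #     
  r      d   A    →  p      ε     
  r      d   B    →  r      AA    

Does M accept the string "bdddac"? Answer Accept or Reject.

One accepting computation: (p, bdddac, #) ⊢ (r, dddac, B#) ⊢ (r, ddac, AA#) ⊢ (p, dac, A#) ⊢ (q, ac, #) ⊢ (r, c, #) ⊢ (r, ε, #) ⊢ (r, ε, ε)
All input consumed and the stack is empty.

Accept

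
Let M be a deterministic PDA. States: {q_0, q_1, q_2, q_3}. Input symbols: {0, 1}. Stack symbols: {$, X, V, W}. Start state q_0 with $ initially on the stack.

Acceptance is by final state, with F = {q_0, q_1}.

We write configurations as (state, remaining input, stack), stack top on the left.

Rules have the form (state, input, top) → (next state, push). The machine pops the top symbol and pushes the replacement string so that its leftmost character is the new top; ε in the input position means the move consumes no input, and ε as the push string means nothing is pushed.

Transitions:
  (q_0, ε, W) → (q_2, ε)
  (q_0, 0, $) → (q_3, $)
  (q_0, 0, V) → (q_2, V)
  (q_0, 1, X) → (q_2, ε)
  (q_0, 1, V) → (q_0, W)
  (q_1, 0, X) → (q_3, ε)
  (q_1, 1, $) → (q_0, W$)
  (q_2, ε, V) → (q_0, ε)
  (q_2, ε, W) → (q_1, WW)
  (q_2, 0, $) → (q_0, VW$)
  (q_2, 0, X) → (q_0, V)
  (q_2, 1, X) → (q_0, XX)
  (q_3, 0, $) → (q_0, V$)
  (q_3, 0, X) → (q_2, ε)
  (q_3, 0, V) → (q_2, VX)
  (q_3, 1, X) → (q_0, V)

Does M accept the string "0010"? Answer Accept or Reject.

(q_0, 0010, $)
  read 0, top $: go to q_3, push $ → (q_3, 010, $)
  read 0, top $: go to q_0, push V$ → (q_0, 10, V$)
  read 1, top V: go to q_0, push W → (q_0, 0, W$)
  ε-move, top W: go to q_2, push ε → (q_2, 0, $)
  read 0, top $: go to q_0, push VW$ → (q_0, ε, VW$)
All input consumed; state q_0 ∈ F.

Accept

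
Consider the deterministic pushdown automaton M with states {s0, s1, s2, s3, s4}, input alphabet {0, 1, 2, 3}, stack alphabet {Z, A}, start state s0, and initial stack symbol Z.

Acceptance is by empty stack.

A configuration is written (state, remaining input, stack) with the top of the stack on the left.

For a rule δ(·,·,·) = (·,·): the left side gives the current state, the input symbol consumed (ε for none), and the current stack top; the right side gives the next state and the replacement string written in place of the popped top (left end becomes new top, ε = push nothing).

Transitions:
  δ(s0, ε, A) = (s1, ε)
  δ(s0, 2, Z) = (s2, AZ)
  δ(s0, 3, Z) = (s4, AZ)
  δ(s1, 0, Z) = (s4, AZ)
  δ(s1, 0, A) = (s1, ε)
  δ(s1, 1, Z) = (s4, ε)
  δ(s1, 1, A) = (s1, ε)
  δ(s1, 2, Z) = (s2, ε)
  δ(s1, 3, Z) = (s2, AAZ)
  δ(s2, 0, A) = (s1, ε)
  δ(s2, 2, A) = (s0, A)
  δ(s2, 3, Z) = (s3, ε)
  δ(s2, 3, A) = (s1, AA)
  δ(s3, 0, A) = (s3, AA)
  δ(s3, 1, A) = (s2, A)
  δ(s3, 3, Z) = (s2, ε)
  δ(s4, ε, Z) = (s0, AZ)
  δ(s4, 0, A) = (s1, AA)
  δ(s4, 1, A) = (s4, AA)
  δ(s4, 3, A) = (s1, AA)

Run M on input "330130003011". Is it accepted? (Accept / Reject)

Accept

(s0, 330130003011, Z)
  read 3, top Z: go to s4, push AZ → (s4, 30130003011, AZ)
  read 3, top A: go to s1, push AA → (s1, 0130003011, AAZ)
  read 0, top A: go to s1, push ε → (s1, 130003011, AZ)
  read 1, top A: go to s1, push ε → (s1, 30003011, Z)
  read 3, top Z: go to s2, push AAZ → (s2, 0003011, AAZ)
  read 0, top A: go to s1, push ε → (s1, 003011, AZ)
  read 0, top A: go to s1, push ε → (s1, 03011, Z)
  read 0, top Z: go to s4, push AZ → (s4, 3011, AZ)
  read 3, top A: go to s1, push AA → (s1, 011, AAZ)
  read 0, top A: go to s1, push ε → (s1, 11, AZ)
  read 1, top A: go to s1, push ε → (s1, 1, Z)
  read 1, top Z: go to s4, push ε → (s4, ε, ε)
All input consumed and the stack is empty.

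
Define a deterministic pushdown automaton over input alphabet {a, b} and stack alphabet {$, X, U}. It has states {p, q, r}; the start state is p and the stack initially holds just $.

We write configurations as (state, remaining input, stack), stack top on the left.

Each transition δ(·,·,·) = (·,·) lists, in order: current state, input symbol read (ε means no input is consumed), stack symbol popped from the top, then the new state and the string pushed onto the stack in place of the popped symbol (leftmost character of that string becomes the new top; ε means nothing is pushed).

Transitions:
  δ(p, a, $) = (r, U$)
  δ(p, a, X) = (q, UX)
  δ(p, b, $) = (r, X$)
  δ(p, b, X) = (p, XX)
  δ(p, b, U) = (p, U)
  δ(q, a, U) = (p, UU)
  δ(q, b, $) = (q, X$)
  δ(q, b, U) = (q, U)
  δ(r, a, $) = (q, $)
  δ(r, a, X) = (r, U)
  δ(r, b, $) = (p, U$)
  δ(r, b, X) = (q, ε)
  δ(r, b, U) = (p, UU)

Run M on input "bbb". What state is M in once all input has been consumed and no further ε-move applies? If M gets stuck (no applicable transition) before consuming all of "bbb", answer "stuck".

(p, bbb, $)
  read b, top $: go to r, push X$ → (r, bb, X$)
  read b, top X: go to q, push ε → (q, b, $)
  read b, top $: go to q, push X$ → (q, ε, X$)
All input consumed; M is in state q.

q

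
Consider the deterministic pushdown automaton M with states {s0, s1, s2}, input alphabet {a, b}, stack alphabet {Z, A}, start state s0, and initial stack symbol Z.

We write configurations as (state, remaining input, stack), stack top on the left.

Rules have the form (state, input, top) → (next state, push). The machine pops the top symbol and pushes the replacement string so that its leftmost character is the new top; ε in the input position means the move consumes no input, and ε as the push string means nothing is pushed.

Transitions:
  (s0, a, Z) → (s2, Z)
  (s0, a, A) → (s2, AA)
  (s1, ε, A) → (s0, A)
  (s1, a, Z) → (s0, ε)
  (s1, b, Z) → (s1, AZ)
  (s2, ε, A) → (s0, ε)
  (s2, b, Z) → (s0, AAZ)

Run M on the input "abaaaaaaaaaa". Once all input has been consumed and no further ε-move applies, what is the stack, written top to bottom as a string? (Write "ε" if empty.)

AAZ

(s0, abaaaaaaaaaa, Z)
  read a, top Z: go to s2, push Z → (s2, baaaaaaaaaa, Z)
  read b, top Z: go to s0, push AAZ → (s0, aaaaaaaaaa, AAZ)
  read a, top A: go to s2, push AA → (s2, aaaaaaaaa, AAAZ)
  ε-move, top A: go to s0, push ε → (s0, aaaaaaaaa, AAZ)
  read a, top A: go to s2, push AA → (s2, aaaaaaaa, AAAZ)
  ε-move, top A: go to s0, push ε → (s0, aaaaaaaa, AAZ)
  read a, top A: go to s2, push AA → (s2, aaaaaaa, AAAZ)
  ε-move, top A: go to s0, push ε → (s0, aaaaaaa, AAZ)
  read a, top A: go to s2, push AA → (s2, aaaaaa, AAAZ)
  ε-move, top A: go to s0, push ε → (s0, aaaaaa, AAZ)
  read a, top A: go to s2, push AA → (s2, aaaaa, AAAZ)
  ε-move, top A: go to s0, push ε → (s0, aaaaa, AAZ)
  read a, top A: go to s2, push AA → (s2, aaaa, AAAZ)
  ε-move, top A: go to s0, push ε → (s0, aaaa, AAZ)
  read a, top A: go to s2, push AA → (s2, aaa, AAAZ)
  ε-move, top A: go to s0, push ε → (s0, aaa, AAZ)
  read a, top A: go to s2, push AA → (s2, aa, AAAZ)
  ε-move, top A: go to s0, push ε → (s0, aa, AAZ)
  read a, top A: go to s2, push AA → (s2, a, AAAZ)
  ε-move, top A: go to s0, push ε → (s0, a, AAZ)
  read a, top A: go to s2, push AA → (s2, ε, AAAZ)
  ε-move, top A: go to s0, push ε → (s0, ε, AAZ)
All input consumed in state s0 with stack AAZ.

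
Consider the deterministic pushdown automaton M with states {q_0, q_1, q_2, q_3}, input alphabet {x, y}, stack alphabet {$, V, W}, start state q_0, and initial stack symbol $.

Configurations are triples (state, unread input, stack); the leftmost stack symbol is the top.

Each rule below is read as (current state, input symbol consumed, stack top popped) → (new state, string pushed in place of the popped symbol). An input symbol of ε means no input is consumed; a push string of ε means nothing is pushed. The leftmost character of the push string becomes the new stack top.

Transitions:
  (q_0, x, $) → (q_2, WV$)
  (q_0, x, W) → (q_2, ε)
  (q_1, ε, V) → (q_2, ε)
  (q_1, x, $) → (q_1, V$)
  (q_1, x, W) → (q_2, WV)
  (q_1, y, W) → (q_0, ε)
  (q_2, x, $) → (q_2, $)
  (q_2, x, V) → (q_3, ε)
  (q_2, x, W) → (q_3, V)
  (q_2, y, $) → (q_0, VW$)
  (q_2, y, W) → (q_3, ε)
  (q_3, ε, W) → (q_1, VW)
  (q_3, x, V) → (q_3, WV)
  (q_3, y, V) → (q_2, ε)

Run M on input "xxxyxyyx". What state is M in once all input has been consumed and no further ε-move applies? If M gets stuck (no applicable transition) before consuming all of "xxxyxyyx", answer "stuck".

q_3

(q_0, xxxyxyyx, $) ⊢ (q_2, xxyxyyx, WV$) ⊢ (q_3, xyxyyx, VV$) ⊢ (q_3, yxyyx, WVV$) ⊢ (q_1, yxyyx, VWVV$) ⊢ (q_2, yxyyx, WVV$) ⊢ (q_3, xyyx, VV$) ⊢ (q_3, yyx, WVV$) ⊢ (q_1, yyx, VWVV$) ⊢ (q_2, yyx, WVV$) ⊢ (q_3, yx, VV$) ⊢ (q_2, x, V$) ⊢ (q_3, ε, $)
All input consumed; M is in state q_3.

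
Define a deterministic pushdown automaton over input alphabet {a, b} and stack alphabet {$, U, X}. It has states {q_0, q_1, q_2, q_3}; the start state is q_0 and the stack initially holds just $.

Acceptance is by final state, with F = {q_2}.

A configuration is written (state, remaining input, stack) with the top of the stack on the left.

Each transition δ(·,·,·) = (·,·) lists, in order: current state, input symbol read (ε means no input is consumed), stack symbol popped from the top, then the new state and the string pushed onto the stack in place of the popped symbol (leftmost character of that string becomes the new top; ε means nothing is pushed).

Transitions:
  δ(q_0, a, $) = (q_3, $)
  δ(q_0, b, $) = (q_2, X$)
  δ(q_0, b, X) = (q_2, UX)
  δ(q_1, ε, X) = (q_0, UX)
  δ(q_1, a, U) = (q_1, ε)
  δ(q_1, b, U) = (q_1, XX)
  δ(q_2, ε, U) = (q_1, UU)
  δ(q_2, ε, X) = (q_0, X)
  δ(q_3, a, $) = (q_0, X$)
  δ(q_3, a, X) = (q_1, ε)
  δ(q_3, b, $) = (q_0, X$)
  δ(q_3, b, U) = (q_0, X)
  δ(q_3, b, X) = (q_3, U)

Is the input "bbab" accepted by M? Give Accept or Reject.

(q_0, bbab, $) ⊢ (q_2, bab, X$) ⊢ (q_0, bab, X$) ⊢ (q_2, ab, UX$) ⊢ (q_1, ab, UUX$) ⊢ (q_1, b, UX$) ⊢ (q_1, ε, XXX$) ⊢ (q_0, ε, UXXX$)
All input consumed; state q_0 ∉ F and no further ε-move applies.

Reject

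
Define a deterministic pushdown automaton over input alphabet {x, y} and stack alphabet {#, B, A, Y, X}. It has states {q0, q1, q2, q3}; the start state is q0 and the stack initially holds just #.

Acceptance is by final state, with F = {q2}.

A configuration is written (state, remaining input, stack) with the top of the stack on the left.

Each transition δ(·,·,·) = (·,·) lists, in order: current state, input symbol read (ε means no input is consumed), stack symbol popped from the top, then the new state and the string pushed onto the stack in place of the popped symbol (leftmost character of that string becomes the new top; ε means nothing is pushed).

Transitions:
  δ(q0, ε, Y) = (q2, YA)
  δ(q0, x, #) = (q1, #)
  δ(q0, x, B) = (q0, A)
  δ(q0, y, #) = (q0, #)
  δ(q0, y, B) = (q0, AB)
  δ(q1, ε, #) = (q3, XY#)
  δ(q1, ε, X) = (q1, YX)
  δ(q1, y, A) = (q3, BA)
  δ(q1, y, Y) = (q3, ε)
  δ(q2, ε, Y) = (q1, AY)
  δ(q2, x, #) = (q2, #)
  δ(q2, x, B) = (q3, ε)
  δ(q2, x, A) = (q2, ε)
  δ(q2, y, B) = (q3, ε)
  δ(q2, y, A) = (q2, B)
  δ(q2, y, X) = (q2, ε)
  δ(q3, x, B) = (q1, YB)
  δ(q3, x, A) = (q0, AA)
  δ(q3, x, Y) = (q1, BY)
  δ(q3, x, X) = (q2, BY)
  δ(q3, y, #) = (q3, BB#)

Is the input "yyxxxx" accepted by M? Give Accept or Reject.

Reject

(q0, yyxxxx, #)
  read y, top #: go to q0, push # → (q0, yxxxx, #)
  read y, top #: go to q0, push # → (q0, xxxx, #)
  read x, top #: go to q1, push # → (q1, xxx, #)
  ε-move, top #: go to q3, push XY# → (q3, xxx, XY#)
  read x, top X: go to q2, push BY → (q2, xx, BYY#)
  read x, top B: go to q3, push ε → (q3, x, YY#)
  read x, top Y: go to q1, push BY → (q1, ε, BYY#)
All input consumed; state q1 ∉ F and no further ε-move applies.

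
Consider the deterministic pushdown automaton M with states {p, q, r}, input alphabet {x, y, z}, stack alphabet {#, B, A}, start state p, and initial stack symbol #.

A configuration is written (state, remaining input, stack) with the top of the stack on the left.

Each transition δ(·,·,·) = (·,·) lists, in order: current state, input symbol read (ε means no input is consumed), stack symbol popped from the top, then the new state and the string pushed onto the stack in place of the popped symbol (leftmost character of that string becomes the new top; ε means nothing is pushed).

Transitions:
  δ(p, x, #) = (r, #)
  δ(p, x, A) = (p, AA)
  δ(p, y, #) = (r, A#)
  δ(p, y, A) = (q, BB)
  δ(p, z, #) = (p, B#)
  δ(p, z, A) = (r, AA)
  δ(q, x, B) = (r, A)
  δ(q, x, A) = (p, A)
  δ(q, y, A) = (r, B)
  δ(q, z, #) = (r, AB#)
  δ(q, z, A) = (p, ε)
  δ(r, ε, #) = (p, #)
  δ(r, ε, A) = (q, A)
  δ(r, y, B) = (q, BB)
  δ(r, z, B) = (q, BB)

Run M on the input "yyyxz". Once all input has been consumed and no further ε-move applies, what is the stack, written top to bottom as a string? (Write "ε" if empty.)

(p, yyyxz, #)
  read y, top #: go to r, push A# → (r, yyxz, A#)
  ε-move, top A: go to q, push A → (q, yyxz, A#)
  read y, top A: go to r, push B → (r, yxz, B#)
  read y, top B: go to q, push BB → (q, xz, BB#)
  read x, top B: go to r, push A → (r, z, AB#)
  ε-move, top A: go to q, push A → (q, z, AB#)
  read z, top A: go to p, push ε → (p, ε, B#)
All input consumed in state p with stack B#.

B#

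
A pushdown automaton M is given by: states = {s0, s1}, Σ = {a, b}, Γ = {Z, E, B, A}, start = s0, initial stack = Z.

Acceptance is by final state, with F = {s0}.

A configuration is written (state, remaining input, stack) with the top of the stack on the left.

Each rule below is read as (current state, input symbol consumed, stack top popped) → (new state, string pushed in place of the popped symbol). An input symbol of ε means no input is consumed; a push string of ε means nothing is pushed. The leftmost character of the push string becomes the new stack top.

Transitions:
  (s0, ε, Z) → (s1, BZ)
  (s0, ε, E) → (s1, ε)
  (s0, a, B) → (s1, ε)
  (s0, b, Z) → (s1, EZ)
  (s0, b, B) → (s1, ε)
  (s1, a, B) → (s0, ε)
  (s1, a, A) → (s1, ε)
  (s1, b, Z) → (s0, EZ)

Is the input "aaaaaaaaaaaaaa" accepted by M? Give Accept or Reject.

One accepting computation: (s0, aaaaaaaaaaaaaa, Z) ⊢ (s1, aaaaaaaaaaaaaa, BZ) ⊢ (s0, aaaaaaaaaaaaa, Z) ⊢ (s1, aaaaaaaaaaaaa, BZ) ⊢ (s0, aaaaaaaaaaaa, Z) ⊢ (s1, aaaaaaaaaaaa, BZ) ⊢ (s0, aaaaaaaaaaa, Z) ⊢ (s1, aaaaaaaaaaa, BZ) ⊢ (s0, aaaaaaaaaa, Z) ⊢ (s1, aaaaaaaaaa, BZ) ⊢ (s0, aaaaaaaaa, Z) ⊢ (s1, aaaaaaaaa, BZ) ⊢ (s0, aaaaaaaa, Z) ⊢ (s1, aaaaaaaa, BZ) ⊢ (s0, aaaaaaa, Z) ⊢ (s1, aaaaaaa, BZ) ⊢ (s0, aaaaaa, Z) ⊢ (s1, aaaaaa, BZ) ⊢ (s0, aaaaa, Z) ⊢ (s1, aaaaa, BZ) ⊢ (s0, aaaa, Z) ⊢ (s1, aaaa, BZ) ⊢ (s0, aaa, Z) ⊢ (s1, aaa, BZ) ⊢ (s0, aa, Z) ⊢ (s1, aa, BZ) ⊢ (s0, a, Z) ⊢ (s1, a, BZ) ⊢ (s0, ε, Z)
All input consumed and state s0 ∈ F.

Accept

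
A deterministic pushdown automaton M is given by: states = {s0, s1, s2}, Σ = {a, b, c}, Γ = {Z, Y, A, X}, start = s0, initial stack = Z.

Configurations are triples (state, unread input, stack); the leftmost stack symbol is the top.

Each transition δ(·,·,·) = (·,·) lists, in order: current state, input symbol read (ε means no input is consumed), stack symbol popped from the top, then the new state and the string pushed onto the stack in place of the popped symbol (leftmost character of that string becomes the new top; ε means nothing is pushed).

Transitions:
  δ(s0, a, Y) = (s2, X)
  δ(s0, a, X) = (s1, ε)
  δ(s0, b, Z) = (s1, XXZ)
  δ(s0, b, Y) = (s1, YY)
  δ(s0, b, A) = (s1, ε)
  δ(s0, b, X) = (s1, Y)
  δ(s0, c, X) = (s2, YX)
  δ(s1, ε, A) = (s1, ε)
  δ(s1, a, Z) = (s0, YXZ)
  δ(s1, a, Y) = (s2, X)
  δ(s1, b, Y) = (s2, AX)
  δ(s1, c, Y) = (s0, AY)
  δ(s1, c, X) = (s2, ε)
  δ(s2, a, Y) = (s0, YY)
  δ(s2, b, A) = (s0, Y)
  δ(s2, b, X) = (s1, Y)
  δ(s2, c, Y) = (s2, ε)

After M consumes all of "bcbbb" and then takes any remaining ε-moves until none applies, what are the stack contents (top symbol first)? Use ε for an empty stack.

YXZ

(s0, bcbbb, Z) ⊢ (s1, cbbb, XXZ) ⊢ (s2, bbb, XZ) ⊢ (s1, bb, YZ) ⊢ (s2, b, AXZ) ⊢ (s0, ε, YXZ)
All input consumed in state s0 with stack YXZ.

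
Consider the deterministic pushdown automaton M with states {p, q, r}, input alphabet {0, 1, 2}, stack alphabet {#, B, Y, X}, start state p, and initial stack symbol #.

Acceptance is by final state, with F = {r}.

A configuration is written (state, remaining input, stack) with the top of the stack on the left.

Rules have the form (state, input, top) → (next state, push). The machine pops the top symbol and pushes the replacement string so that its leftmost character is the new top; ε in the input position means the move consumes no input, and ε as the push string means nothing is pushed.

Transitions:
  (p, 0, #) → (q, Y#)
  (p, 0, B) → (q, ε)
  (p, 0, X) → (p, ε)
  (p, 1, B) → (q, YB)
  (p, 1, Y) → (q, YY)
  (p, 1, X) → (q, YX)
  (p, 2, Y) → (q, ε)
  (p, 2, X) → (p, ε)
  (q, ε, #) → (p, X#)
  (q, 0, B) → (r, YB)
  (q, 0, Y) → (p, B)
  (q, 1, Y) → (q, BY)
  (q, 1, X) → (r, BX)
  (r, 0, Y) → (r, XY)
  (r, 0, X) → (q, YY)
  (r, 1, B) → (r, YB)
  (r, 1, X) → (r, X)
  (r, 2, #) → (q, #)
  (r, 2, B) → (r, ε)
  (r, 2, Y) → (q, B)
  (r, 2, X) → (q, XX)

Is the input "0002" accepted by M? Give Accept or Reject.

Reject

(p, 0002, #) ⊢ (q, 002, Y#) ⊢ (p, 02, B#) ⊢ (q, 2, #) ⊢ (p, 2, X#) ⊢ (p, ε, #)
All input consumed; state p ∉ F and no further ε-move applies.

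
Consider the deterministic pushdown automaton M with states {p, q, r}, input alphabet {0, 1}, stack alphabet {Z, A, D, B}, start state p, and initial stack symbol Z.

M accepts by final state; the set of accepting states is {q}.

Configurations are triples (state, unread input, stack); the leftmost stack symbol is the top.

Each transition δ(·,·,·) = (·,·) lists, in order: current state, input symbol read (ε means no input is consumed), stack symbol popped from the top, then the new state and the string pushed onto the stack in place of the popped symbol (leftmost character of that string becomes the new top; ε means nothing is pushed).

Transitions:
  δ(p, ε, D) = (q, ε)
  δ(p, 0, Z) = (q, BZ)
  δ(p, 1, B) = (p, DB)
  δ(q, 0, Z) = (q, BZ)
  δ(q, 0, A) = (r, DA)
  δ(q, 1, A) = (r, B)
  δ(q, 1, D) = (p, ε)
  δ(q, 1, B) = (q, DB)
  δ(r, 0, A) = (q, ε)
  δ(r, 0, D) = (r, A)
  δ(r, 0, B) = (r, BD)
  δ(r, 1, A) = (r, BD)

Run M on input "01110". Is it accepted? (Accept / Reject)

(p, 01110, Z) ⊢ (q, 1110, BZ) ⊢ (q, 110, DBZ) ⊢ (p, 10, BZ) ⊢ (p, 0, DBZ) ⊢ (q, 0, BZ)
No transition applies at (q, 0, BZ); input not fully consumed.

Reject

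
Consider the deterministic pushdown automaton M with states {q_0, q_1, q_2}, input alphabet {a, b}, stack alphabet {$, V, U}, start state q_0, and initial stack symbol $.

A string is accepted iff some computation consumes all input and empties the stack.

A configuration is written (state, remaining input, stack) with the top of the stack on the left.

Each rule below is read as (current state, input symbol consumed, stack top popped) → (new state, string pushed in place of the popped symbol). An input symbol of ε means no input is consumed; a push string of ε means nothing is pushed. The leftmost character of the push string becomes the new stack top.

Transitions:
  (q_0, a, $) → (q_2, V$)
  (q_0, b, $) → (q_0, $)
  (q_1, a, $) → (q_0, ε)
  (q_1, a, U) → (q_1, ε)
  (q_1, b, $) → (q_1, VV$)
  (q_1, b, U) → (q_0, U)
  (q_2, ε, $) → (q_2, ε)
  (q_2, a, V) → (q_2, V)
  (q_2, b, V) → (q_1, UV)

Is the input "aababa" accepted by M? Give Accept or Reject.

Reject

(q_0, aababa, $)
  read a, top $: go to q_2, push V$ → (q_2, ababa, V$)
  read a, top V: go to q_2, push V → (q_2, baba, V$)
  read b, top V: go to q_1, push UV → (q_1, aba, UV$)
  read a, top U: go to q_1, push ε → (q_1, ba, V$)
No transition applies at (q_1, ba, V$); input not fully consumed.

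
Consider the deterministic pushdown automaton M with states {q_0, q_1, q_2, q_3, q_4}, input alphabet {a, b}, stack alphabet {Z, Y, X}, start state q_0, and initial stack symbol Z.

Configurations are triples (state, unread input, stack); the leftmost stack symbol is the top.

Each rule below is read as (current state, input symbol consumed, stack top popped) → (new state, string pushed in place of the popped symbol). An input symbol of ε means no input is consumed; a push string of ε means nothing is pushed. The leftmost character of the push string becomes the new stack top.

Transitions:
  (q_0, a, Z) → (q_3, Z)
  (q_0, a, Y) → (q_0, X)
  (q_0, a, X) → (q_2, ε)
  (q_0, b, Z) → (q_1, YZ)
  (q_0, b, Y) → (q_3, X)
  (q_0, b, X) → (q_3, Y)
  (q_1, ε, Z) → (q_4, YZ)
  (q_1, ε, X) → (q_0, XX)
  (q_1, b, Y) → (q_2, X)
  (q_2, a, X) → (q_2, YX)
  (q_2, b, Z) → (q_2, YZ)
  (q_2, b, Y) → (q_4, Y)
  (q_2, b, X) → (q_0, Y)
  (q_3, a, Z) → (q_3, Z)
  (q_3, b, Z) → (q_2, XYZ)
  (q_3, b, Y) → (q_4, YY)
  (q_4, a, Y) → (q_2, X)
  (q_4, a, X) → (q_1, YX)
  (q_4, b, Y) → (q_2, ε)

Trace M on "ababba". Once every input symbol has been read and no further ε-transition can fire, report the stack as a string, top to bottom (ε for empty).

(q_0, ababba, Z) ⊢ (q_3, babba, Z) ⊢ (q_2, abba, XYZ) ⊢ (q_2, bba, YXYZ) ⊢ (q_4, ba, YXYZ) ⊢ (q_2, a, XYZ) ⊢ (q_2, ε, YXYZ)
All input consumed in state q_2 with stack YXYZ.

YXYZ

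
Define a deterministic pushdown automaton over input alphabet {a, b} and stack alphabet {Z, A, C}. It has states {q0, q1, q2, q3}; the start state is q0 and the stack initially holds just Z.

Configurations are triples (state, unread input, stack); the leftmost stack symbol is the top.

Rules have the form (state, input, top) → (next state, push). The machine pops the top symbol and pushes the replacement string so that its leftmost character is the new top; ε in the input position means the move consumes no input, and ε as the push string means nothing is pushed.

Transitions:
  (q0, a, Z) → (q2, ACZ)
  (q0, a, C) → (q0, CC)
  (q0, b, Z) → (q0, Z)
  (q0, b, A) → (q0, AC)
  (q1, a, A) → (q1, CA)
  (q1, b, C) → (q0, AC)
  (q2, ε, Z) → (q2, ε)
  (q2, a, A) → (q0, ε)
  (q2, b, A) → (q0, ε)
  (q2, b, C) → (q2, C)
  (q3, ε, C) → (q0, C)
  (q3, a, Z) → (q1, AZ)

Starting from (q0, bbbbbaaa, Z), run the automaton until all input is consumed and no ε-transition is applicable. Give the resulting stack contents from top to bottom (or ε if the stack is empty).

CCZ

(q0, bbbbbaaa, Z) ⊢ (q0, bbbbaaa, Z) ⊢ (q0, bbbaaa, Z) ⊢ (q0, bbaaa, Z) ⊢ (q0, baaa, Z) ⊢ (q0, aaa, Z) ⊢ (q2, aa, ACZ) ⊢ (q0, a, CZ) ⊢ (q0, ε, CCZ)
All input consumed in state q0 with stack CCZ.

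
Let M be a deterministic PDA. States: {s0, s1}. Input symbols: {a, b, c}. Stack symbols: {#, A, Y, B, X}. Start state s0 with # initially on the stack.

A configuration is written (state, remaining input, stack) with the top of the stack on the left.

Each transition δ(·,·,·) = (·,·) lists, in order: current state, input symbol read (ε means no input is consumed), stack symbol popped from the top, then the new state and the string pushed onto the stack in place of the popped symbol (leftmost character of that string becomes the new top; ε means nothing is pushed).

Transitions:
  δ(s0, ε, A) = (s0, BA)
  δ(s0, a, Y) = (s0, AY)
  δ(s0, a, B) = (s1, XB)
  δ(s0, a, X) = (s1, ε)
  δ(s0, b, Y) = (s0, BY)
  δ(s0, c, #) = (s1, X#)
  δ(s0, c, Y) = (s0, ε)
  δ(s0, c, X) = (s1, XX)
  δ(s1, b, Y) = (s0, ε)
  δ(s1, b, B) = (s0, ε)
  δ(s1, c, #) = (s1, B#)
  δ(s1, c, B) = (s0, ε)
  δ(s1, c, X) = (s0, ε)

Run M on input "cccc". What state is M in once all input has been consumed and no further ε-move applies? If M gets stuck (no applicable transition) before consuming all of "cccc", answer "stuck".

(s0, cccc, #)
  read c, top #: go to s1, push X# → (s1, ccc, X#)
  read c, top X: go to s0, push ε → (s0, cc, #)
  read c, top #: go to s1, push X# → (s1, c, X#)
  read c, top X: go to s0, push ε → (s0, ε, #)
All input consumed; M is in state s0.

s0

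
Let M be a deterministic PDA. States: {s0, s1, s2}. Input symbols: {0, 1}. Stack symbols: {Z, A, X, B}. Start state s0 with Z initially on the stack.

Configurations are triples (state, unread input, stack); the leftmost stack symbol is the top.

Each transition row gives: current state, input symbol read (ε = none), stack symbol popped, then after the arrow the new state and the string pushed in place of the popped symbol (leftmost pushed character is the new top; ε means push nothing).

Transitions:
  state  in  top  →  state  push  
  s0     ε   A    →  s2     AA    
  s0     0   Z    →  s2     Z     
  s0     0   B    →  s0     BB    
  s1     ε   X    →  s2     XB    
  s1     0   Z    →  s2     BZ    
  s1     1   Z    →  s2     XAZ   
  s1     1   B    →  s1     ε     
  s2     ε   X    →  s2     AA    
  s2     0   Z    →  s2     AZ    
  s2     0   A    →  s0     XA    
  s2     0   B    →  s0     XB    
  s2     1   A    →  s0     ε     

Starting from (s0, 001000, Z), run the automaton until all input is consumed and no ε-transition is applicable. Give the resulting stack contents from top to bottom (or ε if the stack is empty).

XAZ

(s0, 001000, Z)
  read 0, top Z: go to s2, push Z → (s2, 01000, Z)
  read 0, top Z: go to s2, push AZ → (s2, 1000, AZ)
  read 1, top A: go to s0, push ε → (s0, 000, Z)
  read 0, top Z: go to s2, push Z → (s2, 00, Z)
  read 0, top Z: go to s2, push AZ → (s2, 0, AZ)
  read 0, top A: go to s0, push XA → (s0, ε, XAZ)
All input consumed in state s0 with stack XAZ.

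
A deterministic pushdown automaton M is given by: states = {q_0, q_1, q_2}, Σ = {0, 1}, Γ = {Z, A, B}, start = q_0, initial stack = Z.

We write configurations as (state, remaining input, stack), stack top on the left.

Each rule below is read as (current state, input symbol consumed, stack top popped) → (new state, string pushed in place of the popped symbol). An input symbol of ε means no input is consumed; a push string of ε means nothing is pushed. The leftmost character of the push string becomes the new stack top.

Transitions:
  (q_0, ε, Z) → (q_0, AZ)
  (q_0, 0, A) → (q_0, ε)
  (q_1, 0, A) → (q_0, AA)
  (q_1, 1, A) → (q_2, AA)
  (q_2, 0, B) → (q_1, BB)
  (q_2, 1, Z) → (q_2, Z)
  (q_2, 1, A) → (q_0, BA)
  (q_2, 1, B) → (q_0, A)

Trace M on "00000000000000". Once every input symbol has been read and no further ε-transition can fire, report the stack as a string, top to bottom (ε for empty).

AZ

(q_0, 00000000000000, Z) ⊢ (q_0, 00000000000000, AZ) ⊢ (q_0, 0000000000000, Z) ⊢ (q_0, 0000000000000, AZ) ⊢ (q_0, 000000000000, Z) ⊢ (q_0, 000000000000, AZ) ⊢ (q_0, 00000000000, Z) ⊢ (q_0, 00000000000, AZ) ⊢ (q_0, 0000000000, Z) ⊢ (q_0, 0000000000, AZ) ⊢ (q_0, 000000000, Z) ⊢ (q_0, 000000000, AZ) ⊢ (q_0, 00000000, Z) ⊢ (q_0, 00000000, AZ) ⊢ (q_0, 0000000, Z) ⊢ (q_0, 0000000, AZ) ⊢ (q_0, 000000, Z) ⊢ (q_0, 000000, AZ) ⊢ (q_0, 00000, Z) ⊢ (q_0, 00000, AZ) ⊢ (q_0, 0000, Z) ⊢ (q_0, 0000, AZ) ⊢ (q_0, 000, Z) ⊢ (q_0, 000, AZ) ⊢ (q_0, 00, Z) ⊢ (q_0, 00, AZ) ⊢ (q_0, 0, Z) ⊢ (q_0, 0, AZ) ⊢ (q_0, ε, Z) ⊢ (q_0, ε, AZ)
All input consumed in state q_0 with stack AZ.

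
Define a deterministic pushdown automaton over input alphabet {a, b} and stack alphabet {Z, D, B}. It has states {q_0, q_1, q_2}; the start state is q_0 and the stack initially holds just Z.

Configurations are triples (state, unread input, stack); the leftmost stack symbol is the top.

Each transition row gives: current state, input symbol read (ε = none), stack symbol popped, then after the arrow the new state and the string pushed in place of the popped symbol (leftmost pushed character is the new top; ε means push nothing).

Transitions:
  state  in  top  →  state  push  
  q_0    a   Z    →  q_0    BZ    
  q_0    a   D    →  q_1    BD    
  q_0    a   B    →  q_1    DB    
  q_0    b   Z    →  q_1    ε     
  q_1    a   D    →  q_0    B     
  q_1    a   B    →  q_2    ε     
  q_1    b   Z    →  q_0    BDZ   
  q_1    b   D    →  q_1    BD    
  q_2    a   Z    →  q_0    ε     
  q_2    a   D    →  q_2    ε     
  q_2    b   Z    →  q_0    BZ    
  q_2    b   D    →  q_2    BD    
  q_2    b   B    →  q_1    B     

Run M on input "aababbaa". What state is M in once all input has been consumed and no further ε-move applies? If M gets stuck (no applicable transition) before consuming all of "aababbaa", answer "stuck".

(q_0, aababbaa, Z) ⊢ (q_0, ababbaa, BZ) ⊢ (q_1, babbaa, DBZ) ⊢ (q_1, abbaa, BDBZ) ⊢ (q_2, bbaa, DBZ) ⊢ (q_2, baa, BDBZ) ⊢ (q_1, aa, BDBZ) ⊢ (q_2, a, DBZ) ⊢ (q_2, ε, BZ)
All input consumed; M is in state q_2.

q_2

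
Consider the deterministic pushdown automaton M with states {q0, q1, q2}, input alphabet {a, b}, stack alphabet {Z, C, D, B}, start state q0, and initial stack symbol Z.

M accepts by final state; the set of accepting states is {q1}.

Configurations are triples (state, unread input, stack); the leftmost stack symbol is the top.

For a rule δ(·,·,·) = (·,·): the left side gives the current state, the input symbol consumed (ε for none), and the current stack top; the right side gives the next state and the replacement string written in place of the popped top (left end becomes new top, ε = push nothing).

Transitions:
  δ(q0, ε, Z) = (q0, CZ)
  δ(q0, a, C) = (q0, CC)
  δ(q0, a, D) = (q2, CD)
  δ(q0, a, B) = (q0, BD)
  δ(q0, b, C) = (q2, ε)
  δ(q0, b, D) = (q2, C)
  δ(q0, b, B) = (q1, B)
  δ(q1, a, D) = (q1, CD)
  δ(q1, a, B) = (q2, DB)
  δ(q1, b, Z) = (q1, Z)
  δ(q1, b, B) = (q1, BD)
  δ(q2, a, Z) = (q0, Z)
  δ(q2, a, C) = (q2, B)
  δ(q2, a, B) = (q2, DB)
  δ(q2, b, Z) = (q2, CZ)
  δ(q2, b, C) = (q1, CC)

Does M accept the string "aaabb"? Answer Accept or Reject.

(q0, aaabb, Z) ⊢ (q0, aaabb, CZ) ⊢ (q0, aabb, CCZ) ⊢ (q0, abb, CCCZ) ⊢ (q0, bb, CCCCZ) ⊢ (q2, b, CCCZ) ⊢ (q1, ε, CCCCZ)
All input consumed; state q1 ∈ F.

Accept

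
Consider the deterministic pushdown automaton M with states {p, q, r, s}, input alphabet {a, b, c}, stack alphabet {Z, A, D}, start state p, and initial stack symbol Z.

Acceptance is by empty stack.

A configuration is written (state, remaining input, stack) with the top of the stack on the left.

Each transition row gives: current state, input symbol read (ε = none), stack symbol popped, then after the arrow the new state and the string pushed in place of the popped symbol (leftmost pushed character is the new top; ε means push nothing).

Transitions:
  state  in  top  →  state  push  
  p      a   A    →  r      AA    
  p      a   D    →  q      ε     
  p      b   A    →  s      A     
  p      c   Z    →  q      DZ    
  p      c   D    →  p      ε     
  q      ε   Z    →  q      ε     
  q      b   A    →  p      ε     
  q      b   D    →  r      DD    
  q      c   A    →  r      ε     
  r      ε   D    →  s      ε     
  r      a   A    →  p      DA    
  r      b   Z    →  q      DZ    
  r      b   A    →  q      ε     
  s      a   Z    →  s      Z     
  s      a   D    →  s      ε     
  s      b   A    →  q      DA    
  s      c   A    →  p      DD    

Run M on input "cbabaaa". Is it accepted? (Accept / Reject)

(p, cbabaaa, Z)
  read c, top Z: go to q, push DZ → (q, babaaa, DZ)
  read b, top D: go to r, push DD → (r, abaaa, DDZ)
  ε-move, top D: go to s, push ε → (s, abaaa, DZ)
  read a, top D: go to s, push ε → (s, baaa, Z)
No transition applies at (s, baaa, Z); input not fully consumed.

Reject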